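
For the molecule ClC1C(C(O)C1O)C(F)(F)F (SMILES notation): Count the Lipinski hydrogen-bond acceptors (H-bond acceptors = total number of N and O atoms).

2

N atoms: 0; O atoms: 2.
Lipinski HBA = 0 + 2 = 2.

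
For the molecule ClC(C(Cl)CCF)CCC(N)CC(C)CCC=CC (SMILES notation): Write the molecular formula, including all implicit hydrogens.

Walk through each heavy atom and fill implicit hydrogens from standard valence (C 4, N 3, O 2, S 2, halogen 1):
  atom 1: Cl (halogen, monovalent) → 0 H
  atom 2: C, bond orders sum to 3 (valence 4) → 1 H
  atom 3: C, bond orders sum to 3 (valence 4) → 1 H
  atom 4: Cl (halogen, monovalent) → 0 H
  atom 5: C, bond orders sum to 2 (valence 4) → 2 H
  atom 6: C, bond orders sum to 2 (valence 4) → 2 H
  atom 7: F (halogen, monovalent) → 0 H
  atom 8: C, bond orders sum to 2 (valence 4) → 2 H
  atom 9: C, bond orders sum to 2 (valence 4) → 2 H
  atom 10: C, bond orders sum to 3 (valence 4) → 1 H
  atom 11: N, bond orders sum to 1 (valence 3) → 2 H
  atom 12: C, bond orders sum to 2 (valence 4) → 2 H
  atom 13: C, bond orders sum to 3 (valence 4) → 1 H
  atom 14: C, bond orders sum to 1 (valence 4) → 3 H
  atom 15: C, bond orders sum to 2 (valence 4) → 2 H
  atom 16: C, bond orders sum to 2 (valence 4) → 2 H
  atom 17: C, bond orders sum to 3 (valence 4) → 1 H
  atom 18: C, bond orders sum to 3 (valence 4) → 1 H
  atom 19: C, bond orders sum to 1 (valence 4) → 3 H
Totals → C:15, H:28, Cl:2, F:1, N:1.

C15H28Cl2FN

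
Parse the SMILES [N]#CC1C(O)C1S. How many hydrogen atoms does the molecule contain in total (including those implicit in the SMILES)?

5

Walk through each heavy atom and fill implicit hydrogens from standard valence (C 4, N 3, O 2, S 2, halogen 1):
  atom 1: N with explicit H count 0
  atom 2: C, bond orders sum to 4 (valence 4) → 0 H
  atom 3: C, bond orders sum to 3 (valence 4) → 1 H
  atom 4: C, bond orders sum to 3 (valence 4) → 1 H
  atom 5: O, bond orders sum to 1 (valence 2) → 1 H
  atom 6: C, bond orders sum to 3 (valence 4) → 1 H
  atom 7: S, bond orders sum to 1 (valence 2) → 1 H
Total hydrogens: 5.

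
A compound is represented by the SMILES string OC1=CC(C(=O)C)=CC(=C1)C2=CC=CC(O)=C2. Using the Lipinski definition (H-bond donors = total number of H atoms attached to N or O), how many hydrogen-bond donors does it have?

2

Donors: find every N or O and count the H atoms it carries.
  atom 1 (O): bond orders sum to 1 → 1 H
  atom 6 (O): bond orders sum to 2 → 0 H
  atom 16 (O): bond orders sum to 1 → 1 H
Lipinski HBD = 2.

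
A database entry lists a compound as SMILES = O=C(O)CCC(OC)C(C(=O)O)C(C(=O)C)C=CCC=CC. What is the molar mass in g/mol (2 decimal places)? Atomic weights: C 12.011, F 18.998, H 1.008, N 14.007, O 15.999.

First, the molecular formula is C16H24O6 (counting implicit H from valence).
  C: 16 × 12.011 = 192.176
  H: 24 × 1.008 = 24.192
  O: 6 × 15.999 = 95.994
Sum: 16×12.011 + 24×1.008 + 6×15.999 = 312.362 → 312.36 g/mol.

312.36 g/mol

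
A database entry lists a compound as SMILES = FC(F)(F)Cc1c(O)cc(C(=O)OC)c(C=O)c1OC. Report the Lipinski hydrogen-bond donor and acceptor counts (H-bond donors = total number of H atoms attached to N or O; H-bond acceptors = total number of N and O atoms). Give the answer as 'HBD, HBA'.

Donors: find every N or O and count the H atoms it carries.
  atom 8 (O): bond orders sum to 1 → 1 H
  atom 12 (O): bond orders sum to 2 → 0 H
  atom 13 (O): bond orders sum to 2 → 0 H
  atom 17 (O): bond orders sum to 2 → 0 H
  atom 19 (O): bond orders sum to 2 → 0 H
Lipinski HBD = 1.
Acceptors: N atoms = 0, O atoms = 5 → HBA = 5.

1, 5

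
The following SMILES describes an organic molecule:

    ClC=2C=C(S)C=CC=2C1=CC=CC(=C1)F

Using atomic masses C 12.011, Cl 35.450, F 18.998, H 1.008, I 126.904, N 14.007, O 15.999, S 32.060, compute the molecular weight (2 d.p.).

238.70 g/mol

First, the molecular formula is C12H8ClFS (counting implicit H from valence).
  C: 12 × 12.011 = 144.132
  Cl: 1 × 35.450 = 35.450
  F: 1 × 18.998 = 18.998
  H: 8 × 1.008 = 8.064
  S: 1 × 32.060 = 32.060
Sum: 12×12.011 + 1×35.450 + 1×18.998 + 8×1.008 + 1×32.060 = 238.704 → 238.70 g/mol.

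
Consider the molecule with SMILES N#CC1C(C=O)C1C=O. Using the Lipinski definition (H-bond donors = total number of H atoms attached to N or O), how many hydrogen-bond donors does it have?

0

Donors: find every N or O and count the H atoms it carries.
  atom 1 (N): bond orders sum to 3 → 0 H
  atom 6 (O): bond orders sum to 2 → 0 H
  atom 9 (O): bond orders sum to 2 → 0 H
Lipinski HBD = 0.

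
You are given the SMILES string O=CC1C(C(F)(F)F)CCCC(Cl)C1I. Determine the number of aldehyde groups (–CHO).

The aldehyde motif appears at heavy-atom position 2 in the SMILES.
Aldehyde count: 1.

1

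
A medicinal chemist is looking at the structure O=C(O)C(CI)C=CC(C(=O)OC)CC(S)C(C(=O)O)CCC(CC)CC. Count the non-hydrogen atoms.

Every atom symbol written in the SMILES (organic subset) is one heavy atom; implicit H are not written.
Heavy atoms by element → C:19, I:1, O:6, S:1.
Total: 27.

27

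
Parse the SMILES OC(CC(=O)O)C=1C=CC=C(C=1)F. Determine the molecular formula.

Walk through each heavy atom and fill implicit hydrogens from standard valence (C 4, N 3, O 2, S 2, halogen 1):
  atom 1: O, bond orders sum to 1 (valence 2) → 1 H
  atom 2: C, bond orders sum to 3 (valence 4) → 1 H
  atom 3: C, bond orders sum to 2 (valence 4) → 2 H
  atom 4: C, bond orders sum to 4 (valence 4) → 0 H
  atom 5: O, bond orders sum to 2 (valence 2) → 0 H
  atom 6: O, bond orders sum to 1 (valence 2) → 1 H
  atom 7: C, bond orders sum to 4 (valence 4) → 0 H
  atom 8: C, bond orders sum to 3 (valence 4) → 1 H
  atom 9: C, bond orders sum to 3 (valence 4) → 1 H
  atom 10: C, bond orders sum to 3 (valence 4) → 1 H
  atom 11: C, bond orders sum to 4 (valence 4) → 0 H
  atom 12: C, bond orders sum to 3 (valence 4) → 1 H
  atom 13: F (halogen, monovalent) → 0 H
Totals → C:9, H:9, F:1, O:3.
In Hill order: C9H9FO3.

C9H9FO3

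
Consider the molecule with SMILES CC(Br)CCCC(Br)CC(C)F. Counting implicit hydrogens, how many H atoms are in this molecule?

17

Walk through each heavy atom and fill implicit hydrogens from standard valence (C 4, N 3, O 2, S 2, halogen 1):
  atom 1: C, bond orders sum to 1 (valence 4) → 3 H
  atom 2: C, bond orders sum to 3 (valence 4) → 1 H
  atom 3: Br (halogen, monovalent) → 0 H
  atom 4: C, bond orders sum to 2 (valence 4) → 2 H
  atom 5: C, bond orders sum to 2 (valence 4) → 2 H
  atom 6: C, bond orders sum to 2 (valence 4) → 2 H
  atom 7: C, bond orders sum to 3 (valence 4) → 1 H
  atom 8: Br (halogen, monovalent) → 0 H
  atom 9: C, bond orders sum to 2 (valence 4) → 2 H
  atom 10: C, bond orders sum to 3 (valence 4) → 1 H
  atom 11: C, bond orders sum to 1 (valence 4) → 3 H
  atom 12: F (halogen, monovalent) → 0 H
Total hydrogens: 17.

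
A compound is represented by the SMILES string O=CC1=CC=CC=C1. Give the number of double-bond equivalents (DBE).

Degree of unsaturation = (number of rings) + (number of π bonds).
Ring closures in the SMILES: 1.
π bonds: 4 double bonds (each 1 DoU) → 4 DoU from unsaturation.
Total DoU = 1 + 4 = 5.

5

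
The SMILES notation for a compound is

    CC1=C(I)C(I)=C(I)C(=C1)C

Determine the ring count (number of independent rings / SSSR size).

1

In SMILES, each pair of matching ring-closure digits denotes one ring-closing bond; the number of such bonds equals the number of independent rings.
Ring-closure bonds here: 1.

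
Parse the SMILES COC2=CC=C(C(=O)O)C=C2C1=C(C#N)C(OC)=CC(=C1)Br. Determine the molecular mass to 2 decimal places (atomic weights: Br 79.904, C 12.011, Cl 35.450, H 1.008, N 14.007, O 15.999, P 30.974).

First, the molecular formula is C16H12BrNO4 (counting implicit H from valence).
  Br: 1 × 79.904 = 79.904
  C: 16 × 12.011 = 192.176
  H: 12 × 1.008 = 12.096
  N: 1 × 14.007 = 14.007
  O: 4 × 15.999 = 63.996
Sum: 1×79.904 + 16×12.011 + 12×1.008 + 1×14.007 + 4×15.999 = 362.179 → 362.18 g/mol.

362.18 g/mol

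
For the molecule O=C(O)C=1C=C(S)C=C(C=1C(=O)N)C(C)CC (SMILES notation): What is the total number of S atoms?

Scan the SMILES for S atoms (remember two-letter symbols like Cl and Br are single atoms).
Sulfur count: 1.

1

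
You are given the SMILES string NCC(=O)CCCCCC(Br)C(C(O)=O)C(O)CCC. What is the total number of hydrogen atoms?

26

Walk through each heavy atom and fill implicit hydrogens from standard valence (C 4, N 3, O 2, S 2, halogen 1):
  atom 1: N, bond orders sum to 1 (valence 3) → 2 H
  atom 2: C, bond orders sum to 2 (valence 4) → 2 H
  atom 3: C, bond orders sum to 4 (valence 4) → 0 H
  atom 4: O, bond orders sum to 2 (valence 2) → 0 H
  atom 5: C, bond orders sum to 2 (valence 4) → 2 H
  atom 6: C, bond orders sum to 2 (valence 4) → 2 H
  atom 7: C, bond orders sum to 2 (valence 4) → 2 H
  atom 8: C, bond orders sum to 2 (valence 4) → 2 H
  atom 9: C, bond orders sum to 2 (valence 4) → 2 H
  atom 10: C, bond orders sum to 3 (valence 4) → 1 H
  atom 11: Br (halogen, monovalent) → 0 H
  atom 12: C, bond orders sum to 3 (valence 4) → 1 H
  atom 13: C, bond orders sum to 4 (valence 4) → 0 H
  atom 14: O, bond orders sum to 1 (valence 2) → 1 H
  atom 15: O, bond orders sum to 2 (valence 2) → 0 H
  atom 16: C, bond orders sum to 3 (valence 4) → 1 H
  atom 17: O, bond orders sum to 1 (valence 2) → 1 H
  atom 18: C, bond orders sum to 2 (valence 4) → 2 H
  atom 19: C, bond orders sum to 2 (valence 4) → 2 H
  atom 20: C, bond orders sum to 1 (valence 4) → 3 H
Total hydrogens: 26.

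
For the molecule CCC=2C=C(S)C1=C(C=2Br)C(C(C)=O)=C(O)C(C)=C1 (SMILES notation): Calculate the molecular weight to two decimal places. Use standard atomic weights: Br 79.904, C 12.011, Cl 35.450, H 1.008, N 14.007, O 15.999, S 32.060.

339.25 g/mol

First, the molecular formula is C15H15BrO2S (counting implicit H from valence).
  Br: 1 × 79.904 = 79.904
  C: 15 × 12.011 = 180.165
  H: 15 × 1.008 = 15.120
  O: 2 × 15.999 = 31.998
  S: 1 × 32.060 = 32.060
Sum: 1×79.904 + 15×12.011 + 15×1.008 + 2×15.999 + 1×32.060 = 339.247 → 339.25 g/mol.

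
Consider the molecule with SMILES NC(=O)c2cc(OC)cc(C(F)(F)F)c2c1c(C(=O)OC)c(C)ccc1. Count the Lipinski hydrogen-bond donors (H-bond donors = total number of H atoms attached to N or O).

2

Donors: find every N or O and count the H atoms it carries.
  atom 1 (N): bond orders sum to 1 → 2 H
  atom 3 (O): bond orders sum to 2 → 0 H
  atom 7 (O): bond orders sum to 2 → 0 H
  atom 19 (O): bond orders sum to 2 → 0 H
  atom 20 (O): bond orders sum to 2 → 0 H
Lipinski HBD = 2.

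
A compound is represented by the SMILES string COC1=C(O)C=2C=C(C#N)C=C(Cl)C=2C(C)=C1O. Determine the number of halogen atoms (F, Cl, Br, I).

Halogen atoms appear at heavy-atom position 13 (1×Cl).
Other groups present: 1 ether, 2 hydroxyl, 1 nitrile.
Halogen count: 1.

1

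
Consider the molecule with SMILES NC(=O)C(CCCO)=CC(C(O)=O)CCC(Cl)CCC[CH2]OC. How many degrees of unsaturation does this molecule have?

Molecular formula: C16H28ClNO5.
DoU = (2C + 2 + N − H − X) / 2, where X is the halogen count and O/S are ignored.
    = (2·16 + 2 + 1 − 28 − 1) / 2 = 6 / 2 = 3.

3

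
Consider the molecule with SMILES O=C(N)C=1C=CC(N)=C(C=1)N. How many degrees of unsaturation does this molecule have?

5

Molecular formula: C7H9N3O.
DoU = (2C + 2 + N − H − X) / 2, where X is the halogen count and O/S are ignored.
    = (2·7 + 2 + 3 − 9 − 0) / 2 = 10 / 2 = 5.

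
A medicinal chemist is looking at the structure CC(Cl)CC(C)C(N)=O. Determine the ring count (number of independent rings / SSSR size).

0

In SMILES, each pair of matching ring-closure digits denotes one ring-closing bond; the number of such bonds equals the number of independent rings.
Ring-closure bonds here: 0.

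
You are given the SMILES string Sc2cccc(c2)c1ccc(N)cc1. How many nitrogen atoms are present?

Scan the SMILES for N atoms (remember two-letter symbols like Cl and Br are single atoms).
Nitrogen count: 1.

1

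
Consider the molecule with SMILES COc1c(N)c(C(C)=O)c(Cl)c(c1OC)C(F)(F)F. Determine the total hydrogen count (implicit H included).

11

Walk through each heavy atom and fill implicit hydrogens from standard valence (C 4, N 3, O 2, S 2, halogen 1); for lowercase aromatic atoms, an aromatic c carries 1 H when it has two neighbours and 0 H with three, and aromatic n carries 0 H:
  atom 1: C, bond orders sum to 1 (valence 4) → 3 H
  atom 2: O, bond orders sum to 2 (valence 2) → 0 H
  atom 3: aromatic c, 3 neighbours → 0 H
  atom 4: aromatic c, 3 neighbours → 0 H
  atom 5: N, bond orders sum to 1 (valence 3) → 2 H
  atom 6: aromatic c, 3 neighbours → 0 H
  atom 7: C, bond orders sum to 4 (valence 4) → 0 H
  atom 8: C, bond orders sum to 1 (valence 4) → 3 H
  atom 9: O, bond orders sum to 2 (valence 2) → 0 H
  atom 10: aromatic c, 3 neighbours → 0 H
  atom 11: Cl (halogen, monovalent) → 0 H
  atom 12: aromatic c, 3 neighbours → 0 H
  atom 13: aromatic c, 3 neighbours → 0 H
  atom 14: O, bond orders sum to 2 (valence 2) → 0 H
  atom 15: C, bond orders sum to 1 (valence 4) → 3 H
  atom 16: C, bond orders sum to 4 (valence 4) → 0 H
  atom 17: F (halogen, monovalent) → 0 H
  atom 18: F (halogen, monovalent) → 0 H
  atom 19: F (halogen, monovalent) → 0 H
Total hydrogens: 11.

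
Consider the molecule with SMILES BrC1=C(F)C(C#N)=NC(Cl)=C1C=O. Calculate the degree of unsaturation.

Degree of unsaturation = (number of rings) + (number of π bonds).
Ring closures in the SMILES: 1.
π bonds: 4 double bonds (each 1 DoU), 1 triple bond (each 2 DoU) → 6 DoU from unsaturation.
Total DoU = 1 + 6 = 7.

7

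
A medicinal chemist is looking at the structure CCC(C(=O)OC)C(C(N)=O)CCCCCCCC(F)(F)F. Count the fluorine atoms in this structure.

Scan the SMILES for F atoms (remember two-letter symbols like Cl and Br are single atoms).
Fluorine count: 3.

3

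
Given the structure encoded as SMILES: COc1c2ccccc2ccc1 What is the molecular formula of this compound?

Walk through each heavy atom and fill implicit hydrogens from standard valence (C 4, N 3, O 2, S 2, halogen 1); for lowercase aromatic atoms, an aromatic c carries 1 H when it has two neighbours and 0 H with three, and aromatic n carries 0 H:
  atom 1: C, bond orders sum to 1 (valence 4) → 3 H
  atom 2: O, bond orders sum to 2 (valence 2) → 0 H
  atom 3: aromatic c, 3 neighbours → 0 H
  atom 4: aromatic c, 3 neighbours → 0 H
  atom 5: aromatic c, 2 neighbours → 1 H
  atom 6: aromatic c, 2 neighbours → 1 H
  atom 7: aromatic c, 2 neighbours → 1 H
  atom 8: aromatic c, 2 neighbours → 1 H
  atom 9: aromatic c, 3 neighbours → 0 H
  atom 10: aromatic c, 2 neighbours → 1 H
  atom 11: aromatic c, 2 neighbours → 1 H
  atom 12: aromatic c, 2 neighbours → 1 H
Totals → C:11, H:10, O:1.
In Hill order: C11H10O.

C11H10O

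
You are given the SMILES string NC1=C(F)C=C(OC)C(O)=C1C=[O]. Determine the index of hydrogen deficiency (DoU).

5

Molecular formula: C8H8FNO3.
DoU = (2C + 2 + N − H − X) / 2, where X is the halogen count and O/S are ignored.
    = (2·8 + 2 + 1 − 8 − 1) / 2 = 10 / 2 = 5.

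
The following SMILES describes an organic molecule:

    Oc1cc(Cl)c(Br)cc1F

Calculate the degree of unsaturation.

4

Molecular formula: C6H3BrClFO.
DoU = (2C + 2 + N − H − X) / 2, where X is the halogen count and O/S are ignored.
    = (2·6 + 2 + 0 − 3 − 3) / 2 = 8 / 2 = 4.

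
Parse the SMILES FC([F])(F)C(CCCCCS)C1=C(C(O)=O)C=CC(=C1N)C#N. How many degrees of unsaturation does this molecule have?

7

Molecular formula: C15H17F3N2O2S.
DoU = (2C + 2 + N − H − X) / 2, where X is the halogen count and O/S are ignored.
    = (2·15 + 2 + 2 − 17 − 3) / 2 = 14 / 2 = 7.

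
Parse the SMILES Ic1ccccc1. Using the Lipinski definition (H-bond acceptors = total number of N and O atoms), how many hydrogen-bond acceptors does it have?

0

N atoms: 0; O atoms: 0.
Lipinski HBA = 0 + 0 = 0.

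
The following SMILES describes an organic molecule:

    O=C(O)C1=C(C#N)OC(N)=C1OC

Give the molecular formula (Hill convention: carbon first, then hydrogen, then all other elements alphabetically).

Walk through each heavy atom and fill implicit hydrogens from standard valence (C 4, N 3, O 2, S 2, halogen 1):
  atom 1: O, bond orders sum to 2 (valence 2) → 0 H
  atom 2: C, bond orders sum to 4 (valence 4) → 0 H
  atom 3: O, bond orders sum to 1 (valence 2) → 1 H
  atom 4: C, bond orders sum to 4 (valence 4) → 0 H
  atom 5: C, bond orders sum to 4 (valence 4) → 0 H
  atom 6: C, bond orders sum to 4 (valence 4) → 0 H
  atom 7: N, bond orders sum to 3 (valence 3) → 0 H
  atom 8: O, bond orders sum to 2 (valence 2) → 0 H
  atom 9: C, bond orders sum to 4 (valence 4) → 0 H
  atom 10: N, bond orders sum to 1 (valence 3) → 2 H
  atom 11: C, bond orders sum to 4 (valence 4) → 0 H
  atom 12: O, bond orders sum to 2 (valence 2) → 0 H
  atom 13: C, bond orders sum to 1 (valence 4) → 3 H
Totals → C:7, H:6, N:2, O:4.
In Hill order: C7H6N2O4.

C7H6N2O4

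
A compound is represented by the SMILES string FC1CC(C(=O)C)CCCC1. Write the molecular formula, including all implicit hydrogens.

C9H15FO

Walk through each heavy atom and fill implicit hydrogens from standard valence (C 4, N 3, O 2, S 2, halogen 1):
  atom 1: F (halogen, monovalent) → 0 H
  atom 2: C, bond orders sum to 3 (valence 4) → 1 H
  atom 3: C, bond orders sum to 2 (valence 4) → 2 H
  atom 4: C, bond orders sum to 3 (valence 4) → 1 H
  atom 5: C, bond orders sum to 4 (valence 4) → 0 H
  atom 6: O, bond orders sum to 2 (valence 2) → 0 H
  atom 7: C, bond orders sum to 1 (valence 4) → 3 H
  atom 8: C, bond orders sum to 2 (valence 4) → 2 H
  atom 9: C, bond orders sum to 2 (valence 4) → 2 H
  atom 10: C, bond orders sum to 2 (valence 4) → 2 H
  atom 11: C, bond orders sum to 2 (valence 4) → 2 H
Totals → C:9, H:15, F:1, O:1.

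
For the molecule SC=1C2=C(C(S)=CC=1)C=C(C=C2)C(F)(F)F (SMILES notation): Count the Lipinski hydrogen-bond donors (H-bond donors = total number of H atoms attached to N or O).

Donors: find every N or O and count the H atoms it carries.
  (no N or O atoms present)
Lipinski HBD = 0.

0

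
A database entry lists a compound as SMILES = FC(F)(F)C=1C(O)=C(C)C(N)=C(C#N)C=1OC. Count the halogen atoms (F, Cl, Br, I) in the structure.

3

Halogen atoms appear at heavy-atom positions 1, 3, 4 (3×F).
Other groups present: 1 ether, 1 hydroxyl, 1 nitrile, 1 primary amine.
Halogen count: 3.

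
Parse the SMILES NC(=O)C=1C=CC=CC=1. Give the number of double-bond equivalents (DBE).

Molecular formula: C7H7NO.
DoU = (2C + 2 + N − H − X) / 2, where X is the halogen count and O/S are ignored.
    = (2·7 + 2 + 1 − 7 − 0) / 2 = 10 / 2 = 5.

5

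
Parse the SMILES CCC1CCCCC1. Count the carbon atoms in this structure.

Count every carbon token in the SMILES (each C, including those in ring-closure positions and inside branches).
Carbon count: 8.

8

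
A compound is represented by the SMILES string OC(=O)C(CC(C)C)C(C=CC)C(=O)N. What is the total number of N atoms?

1

Scan the SMILES for N atoms (remember two-letter symbols like Cl and Br are single atoms).
Nitrogen count: 1.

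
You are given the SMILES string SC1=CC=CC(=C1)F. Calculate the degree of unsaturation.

4

Molecular formula: C6H5FS.
DoU = (2C + 2 + N − H − X) / 2, where X is the halogen count and O/S are ignored.
    = (2·6 + 2 + 0 − 5 − 1) / 2 = 8 / 2 = 4.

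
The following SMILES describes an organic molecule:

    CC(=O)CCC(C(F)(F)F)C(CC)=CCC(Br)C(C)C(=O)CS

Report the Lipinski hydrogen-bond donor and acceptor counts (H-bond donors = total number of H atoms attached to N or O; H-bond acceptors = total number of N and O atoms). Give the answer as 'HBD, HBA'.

Donors: find every N or O and count the H atoms it carries.
  atom 3 (O): bond orders sum to 2 → 0 H
  atom 21 (O): bond orders sum to 2 → 0 H
Lipinski HBD = 0.
Acceptors: N atoms = 0, O atoms = 2 → HBA = 2.

0, 2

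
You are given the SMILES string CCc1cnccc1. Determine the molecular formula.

C7H9N

Walk through each heavy atom and fill implicit hydrogens from standard valence (C 4, N 3, O 2, S 2, halogen 1); for lowercase aromatic atoms, an aromatic c carries 1 H when it has two neighbours and 0 H with three, and aromatic n carries 0 H:
  atom 1: C, bond orders sum to 1 (valence 4) → 3 H
  atom 2: C, bond orders sum to 2 (valence 4) → 2 H
  atom 3: aromatic c, 3 neighbours → 0 H
  atom 4: aromatic c, 2 neighbours → 1 H
  atom 5: aromatic n, 2 neighbours → 0 H
  atom 6: aromatic c, 2 neighbours → 1 H
  atom 7: aromatic c, 2 neighbours → 1 H
  atom 8: aromatic c, 2 neighbours → 1 H
Totals → C:7, H:9, N:1.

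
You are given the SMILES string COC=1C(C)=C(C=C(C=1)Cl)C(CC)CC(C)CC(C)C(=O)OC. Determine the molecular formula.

C19H29ClO3

Walk through each heavy atom and fill implicit hydrogens from standard valence (C 4, N 3, O 2, S 2, halogen 1):
  atom 1: C, bond orders sum to 1 (valence 4) → 3 H
  atom 2: O, bond orders sum to 2 (valence 2) → 0 H
  atom 3: C, bond orders sum to 4 (valence 4) → 0 H
  atom 4: C, bond orders sum to 4 (valence 4) → 0 H
  atom 5: C, bond orders sum to 1 (valence 4) → 3 H
  atom 6: C, bond orders sum to 4 (valence 4) → 0 H
  atom 7: C, bond orders sum to 3 (valence 4) → 1 H
  atom 8: C, bond orders sum to 4 (valence 4) → 0 H
  atom 9: C, bond orders sum to 3 (valence 4) → 1 H
  atom 10: Cl (halogen, monovalent) → 0 H
  atom 11: C, bond orders sum to 3 (valence 4) → 1 H
  atom 12: C, bond orders sum to 2 (valence 4) → 2 H
  atom 13: C, bond orders sum to 1 (valence 4) → 3 H
  atom 14: C, bond orders sum to 2 (valence 4) → 2 H
  atom 15: C, bond orders sum to 3 (valence 4) → 1 H
  atom 16: C, bond orders sum to 1 (valence 4) → 3 H
  atom 17: C, bond orders sum to 2 (valence 4) → 2 H
  atom 18: C, bond orders sum to 3 (valence 4) → 1 H
  atom 19: C, bond orders sum to 1 (valence 4) → 3 H
  atom 20: C, bond orders sum to 4 (valence 4) → 0 H
  atom 21: O, bond orders sum to 2 (valence 2) → 0 H
  atom 22: O, bond orders sum to 2 (valence 2) → 0 H
  atom 23: C, bond orders sum to 1 (valence 4) → 3 H
Totals → C:19, H:29, Cl:1, O:3.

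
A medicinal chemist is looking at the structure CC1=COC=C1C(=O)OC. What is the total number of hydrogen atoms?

8

Walk through each heavy atom and fill implicit hydrogens from standard valence (C 4, N 3, O 2, S 2, halogen 1):
  atom 1: C, bond orders sum to 1 (valence 4) → 3 H
  atom 2: C, bond orders sum to 4 (valence 4) → 0 H
  atom 3: C, bond orders sum to 3 (valence 4) → 1 H
  atom 4: O, bond orders sum to 2 (valence 2) → 0 H
  atom 5: C, bond orders sum to 3 (valence 4) → 1 H
  atom 6: C, bond orders sum to 4 (valence 4) → 0 H
  atom 7: C, bond orders sum to 4 (valence 4) → 0 H
  atom 8: O, bond orders sum to 2 (valence 2) → 0 H
  atom 9: O, bond orders sum to 2 (valence 2) → 0 H
  atom 10: C, bond orders sum to 1 (valence 4) → 3 H
Total hydrogens: 8.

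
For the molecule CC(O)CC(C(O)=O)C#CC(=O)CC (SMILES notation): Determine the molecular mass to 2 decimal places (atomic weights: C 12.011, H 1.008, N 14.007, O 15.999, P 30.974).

First, the molecular formula is C10H14O4 (counting implicit H from valence).
  C: 10 × 12.011 = 120.110
  H: 14 × 1.008 = 14.112
  O: 4 × 15.999 = 63.996
Sum: 10×12.011 + 14×1.008 + 4×15.999 = 198.218 → 198.22 g/mol.

198.22 g/mol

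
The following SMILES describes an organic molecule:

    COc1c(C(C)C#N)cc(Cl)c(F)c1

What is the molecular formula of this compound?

Walk through each heavy atom and fill implicit hydrogens from standard valence (C 4, N 3, O 2, S 2, halogen 1); for lowercase aromatic atoms, an aromatic c carries 1 H when it has two neighbours and 0 H with three, and aromatic n carries 0 H:
  atom 1: C, bond orders sum to 1 (valence 4) → 3 H
  atom 2: O, bond orders sum to 2 (valence 2) → 0 H
  atom 3: aromatic c, 3 neighbours → 0 H
  atom 4: aromatic c, 3 neighbours → 0 H
  atom 5: C, bond orders sum to 3 (valence 4) → 1 H
  atom 6: C, bond orders sum to 1 (valence 4) → 3 H
  atom 7: C, bond orders sum to 4 (valence 4) → 0 H
  atom 8: N, bond orders sum to 3 (valence 3) → 0 H
  atom 9: aromatic c, 2 neighbours → 1 H
  atom 10: aromatic c, 3 neighbours → 0 H
  atom 11: Cl (halogen, monovalent) → 0 H
  atom 12: aromatic c, 3 neighbours → 0 H
  atom 13: F (halogen, monovalent) → 0 H
  atom 14: aromatic c, 2 neighbours → 1 H
Totals → C:10, H:9, Cl:1, F:1, N:1, O:1.
In Hill order: C10H9ClFNO.

C10H9ClFNO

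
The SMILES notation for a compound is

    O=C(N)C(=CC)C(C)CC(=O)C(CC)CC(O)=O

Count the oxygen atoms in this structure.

4

Scan the SMILES for O atoms (remember two-letter symbols like Cl and Br are single atoms).
Oxygen count: 4.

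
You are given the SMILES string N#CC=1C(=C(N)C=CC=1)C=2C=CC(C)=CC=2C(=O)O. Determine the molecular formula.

Walk through each heavy atom and fill implicit hydrogens from standard valence (C 4, N 3, O 2, S 2, halogen 1):
  atom 1: N, bond orders sum to 3 (valence 3) → 0 H
  atom 2: C, bond orders sum to 4 (valence 4) → 0 H
  atom 3: C, bond orders sum to 4 (valence 4) → 0 H
  atom 4: C, bond orders sum to 4 (valence 4) → 0 H
  atom 5: C, bond orders sum to 4 (valence 4) → 0 H
  atom 6: N, bond orders sum to 1 (valence 3) → 2 H
  atom 7: C, bond orders sum to 3 (valence 4) → 1 H
  atom 8: C, bond orders sum to 3 (valence 4) → 1 H
  atom 9: C, bond orders sum to 3 (valence 4) → 1 H
  atom 10: C, bond orders sum to 4 (valence 4) → 0 H
  atom 11: C, bond orders sum to 3 (valence 4) → 1 H
  atom 12: C, bond orders sum to 3 (valence 4) → 1 H
  atom 13: C, bond orders sum to 4 (valence 4) → 0 H
  atom 14: C, bond orders sum to 1 (valence 4) → 3 H
  atom 15: C, bond orders sum to 3 (valence 4) → 1 H
  atom 16: C, bond orders sum to 4 (valence 4) → 0 H
  atom 17: C, bond orders sum to 4 (valence 4) → 0 H
  atom 18: O, bond orders sum to 2 (valence 2) → 0 H
  atom 19: O, bond orders sum to 1 (valence 2) → 1 H
Totals → C:15, H:12, N:2, O:2.

C15H12N2O2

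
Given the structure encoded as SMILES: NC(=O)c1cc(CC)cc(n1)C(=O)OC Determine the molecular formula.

C10H12N2O3

Walk through each heavy atom and fill implicit hydrogens from standard valence (C 4, N 3, O 2, S 2, halogen 1); for lowercase aromatic atoms, an aromatic c carries 1 H when it has two neighbours and 0 H with three, and aromatic n carries 0 H:
  atom 1: N, bond orders sum to 1 (valence 3) → 2 H
  atom 2: C, bond orders sum to 4 (valence 4) → 0 H
  atom 3: O, bond orders sum to 2 (valence 2) → 0 H
  atom 4: aromatic c, 3 neighbours → 0 H
  atom 5: aromatic c, 2 neighbours → 1 H
  atom 6: aromatic c, 3 neighbours → 0 H
  atom 7: C, bond orders sum to 2 (valence 4) → 2 H
  atom 8: C, bond orders sum to 1 (valence 4) → 3 H
  atom 9: aromatic c, 2 neighbours → 1 H
  atom 10: aromatic c, 3 neighbours → 0 H
  atom 11: aromatic n, 2 neighbours → 0 H
  atom 12: C, bond orders sum to 4 (valence 4) → 0 H
  atom 13: O, bond orders sum to 2 (valence 2) → 0 H
  atom 14: O, bond orders sum to 2 (valence 2) → 0 H
  atom 15: C, bond orders sum to 1 (valence 4) → 3 H
Totals → C:10, H:12, N:2, O:3.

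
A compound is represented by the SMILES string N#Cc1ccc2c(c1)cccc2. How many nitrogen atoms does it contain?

Scan the SMILES for N atoms (remember two-letter symbols like Cl and Br are single atoms).
Nitrogen count: 1.

1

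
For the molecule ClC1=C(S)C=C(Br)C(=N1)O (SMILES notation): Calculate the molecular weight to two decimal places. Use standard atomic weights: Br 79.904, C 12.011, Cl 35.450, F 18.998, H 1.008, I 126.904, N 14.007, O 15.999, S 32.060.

240.50 g/mol

First, the molecular formula is C5H3BrClNOS (counting implicit H from valence).
  Br: 1 × 79.904 = 79.904
  C: 5 × 12.011 = 60.055
  Cl: 1 × 35.450 = 35.450
  H: 3 × 1.008 = 3.024
  N: 1 × 14.007 = 14.007
  O: 1 × 15.999 = 15.999
  S: 1 × 32.060 = 32.060
Sum: 1×79.904 + 5×12.011 + 1×35.450 + 3×1.008 + 1×14.007 + 1×15.999 + 1×32.060 = 240.499 → 240.50 g/mol.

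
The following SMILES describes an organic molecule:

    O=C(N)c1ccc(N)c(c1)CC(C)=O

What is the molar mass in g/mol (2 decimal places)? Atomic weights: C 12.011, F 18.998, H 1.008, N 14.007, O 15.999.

192.22 g/mol

First, the molecular formula is C10H12N2O2 (counting implicit H from valence).
  C: 10 × 12.011 = 120.110
  H: 12 × 1.008 = 12.096
  N: 2 × 14.007 = 28.014
  O: 2 × 15.999 = 31.998
Sum: 10×12.011 + 12×1.008 + 2×14.007 + 2×15.999 = 192.218 → 192.22 g/mol.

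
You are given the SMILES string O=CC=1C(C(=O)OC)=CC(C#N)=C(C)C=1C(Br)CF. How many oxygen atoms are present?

Scan the SMILES for O atoms (remember two-letter symbols like Cl and Br are single atoms).
Oxygen count: 3.

3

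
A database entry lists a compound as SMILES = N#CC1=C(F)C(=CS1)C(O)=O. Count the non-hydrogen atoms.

Every atom symbol written in the SMILES (organic subset) is one heavy atom; implicit H are not written.
Heavy atoms by element → C:6, F:1, N:1, O:2, S:1.
Total: 11.

11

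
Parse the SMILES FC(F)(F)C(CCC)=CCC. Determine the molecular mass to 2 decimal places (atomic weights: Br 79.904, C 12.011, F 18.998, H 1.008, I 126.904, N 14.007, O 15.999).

First, the molecular formula is C8H13F3 (counting implicit H from valence).
  C: 8 × 12.011 = 96.088
  F: 3 × 18.998 = 56.994
  H: 13 × 1.008 = 13.104
Sum: 8×12.011 + 3×18.998 + 13×1.008 = 166.186 → 166.19 g/mol.

166.19 g/mol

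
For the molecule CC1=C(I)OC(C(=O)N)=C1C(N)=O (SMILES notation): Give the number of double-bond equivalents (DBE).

5

Molecular formula: C7H7IN2O3.
DoU = (2C + 2 + N − H − X) / 2, where X is the halogen count and O/S are ignored.
    = (2·7 + 2 + 2 − 7 − 1) / 2 = 10 / 2 = 5.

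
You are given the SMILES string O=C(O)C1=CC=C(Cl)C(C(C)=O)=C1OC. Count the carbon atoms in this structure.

Count every carbon token in the SMILES (each C, including those in ring-closure positions and inside branches).
Carbon count: 10.

10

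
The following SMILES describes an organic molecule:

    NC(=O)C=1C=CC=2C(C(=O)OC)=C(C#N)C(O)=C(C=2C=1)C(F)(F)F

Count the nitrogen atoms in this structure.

2

Scan the SMILES for N atoms (remember two-letter symbols like Cl and Br are single atoms).
Nitrogen count: 2.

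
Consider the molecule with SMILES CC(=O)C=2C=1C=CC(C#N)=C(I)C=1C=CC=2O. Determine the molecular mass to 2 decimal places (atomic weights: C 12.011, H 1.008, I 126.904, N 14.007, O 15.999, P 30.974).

First, the molecular formula is C13H8INO2 (counting implicit H from valence).
  C: 13 × 12.011 = 156.143
  H: 8 × 1.008 = 8.064
  I: 1 × 126.904 = 126.904
  N: 1 × 14.007 = 14.007
  O: 2 × 15.999 = 31.998
Sum: 13×12.011 + 8×1.008 + 1×126.904 + 1×14.007 + 2×15.999 = 337.116 → 337.12 g/mol.

337.12 g/mol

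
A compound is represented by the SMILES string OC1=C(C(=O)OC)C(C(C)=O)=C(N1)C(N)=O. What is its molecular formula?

Walk through each heavy atom and fill implicit hydrogens from standard valence (C 4, N 3, O 2, S 2, halogen 1):
  atom 1: O, bond orders sum to 1 (valence 2) → 1 H
  atom 2: C, bond orders sum to 4 (valence 4) → 0 H
  atom 3: C, bond orders sum to 4 (valence 4) → 0 H
  atom 4: C, bond orders sum to 4 (valence 4) → 0 H
  atom 5: O, bond orders sum to 2 (valence 2) → 0 H
  atom 6: O, bond orders sum to 2 (valence 2) → 0 H
  atom 7: C, bond orders sum to 1 (valence 4) → 3 H
  atom 8: C, bond orders sum to 4 (valence 4) → 0 H
  atom 9: C, bond orders sum to 4 (valence 4) → 0 H
  atom 10: C, bond orders sum to 1 (valence 4) → 3 H
  atom 11: O, bond orders sum to 2 (valence 2) → 0 H
  atom 12: C, bond orders sum to 4 (valence 4) → 0 H
  atom 13: N, bond orders sum to 2 (valence 3) → 1 H
  atom 14: C, bond orders sum to 4 (valence 4) → 0 H
  atom 15: N, bond orders sum to 1 (valence 3) → 2 H
  atom 16: O, bond orders sum to 2 (valence 2) → 0 H
Totals → C:9, H:10, N:2, O:5.

C9H10N2O5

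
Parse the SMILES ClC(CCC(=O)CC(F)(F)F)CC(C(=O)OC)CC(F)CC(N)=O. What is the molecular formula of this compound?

Walk through each heavy atom and fill implicit hydrogens from standard valence (C 4, N 3, O 2, S 2, halogen 1):
  atom 1: Cl (halogen, monovalent) → 0 H
  atom 2: C, bond orders sum to 3 (valence 4) → 1 H
  atom 3: C, bond orders sum to 2 (valence 4) → 2 H
  atom 4: C, bond orders sum to 2 (valence 4) → 2 H
  atom 5: C, bond orders sum to 4 (valence 4) → 0 H
  atom 6: O, bond orders sum to 2 (valence 2) → 0 H
  atom 7: C, bond orders sum to 2 (valence 4) → 2 H
  atom 8: C, bond orders sum to 4 (valence 4) → 0 H
  atom 9: F (halogen, monovalent) → 0 H
  atom 10: F (halogen, monovalent) → 0 H
  atom 11: F (halogen, monovalent) → 0 H
  atom 12: C, bond orders sum to 2 (valence 4) → 2 H
  atom 13: C, bond orders sum to 3 (valence 4) → 1 H
  atom 14: C, bond orders sum to 4 (valence 4) → 0 H
  atom 15: O, bond orders sum to 2 (valence 2) → 0 H
  atom 16: O, bond orders sum to 2 (valence 2) → 0 H
  atom 17: C, bond orders sum to 1 (valence 4) → 3 H
  atom 18: C, bond orders sum to 2 (valence 4) → 2 H
  atom 19: C, bond orders sum to 3 (valence 4) → 1 H
  atom 20: F (halogen, monovalent) → 0 H
  atom 21: C, bond orders sum to 2 (valence 4) → 2 H
  atom 22: C, bond orders sum to 4 (valence 4) → 0 H
  atom 23: N, bond orders sum to 1 (valence 3) → 2 H
  atom 24: O, bond orders sum to 2 (valence 2) → 0 H
Totals → C:14, H:20, Cl:1, F:4, N:1, O:4.
In Hill order: C14H20ClF4NO4.

C14H20ClF4NO4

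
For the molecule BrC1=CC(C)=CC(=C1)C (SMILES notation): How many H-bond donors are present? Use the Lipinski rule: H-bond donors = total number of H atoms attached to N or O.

0

Donors: find every N or O and count the H atoms it carries.
  (no N or O atoms present)
Lipinski HBD = 0.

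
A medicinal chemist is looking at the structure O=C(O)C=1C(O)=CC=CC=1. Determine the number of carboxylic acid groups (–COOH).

1

The carboxylic acid motif appears at heavy-atom position 2 in the SMILES.
Other groups present: 1 hydroxyl.
Carboxylic acid count: 1.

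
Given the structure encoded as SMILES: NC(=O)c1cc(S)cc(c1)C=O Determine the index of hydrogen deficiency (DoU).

Molecular formula: C8H7NO2S.
DoU = (2C + 2 + N − H − X) / 2, where X is the halogen count and O/S are ignored.
    = (2·8 + 2 + 1 − 7 − 0) / 2 = 12 / 2 = 6.

6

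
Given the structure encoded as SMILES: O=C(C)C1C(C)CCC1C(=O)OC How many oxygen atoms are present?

3

Scan the SMILES for O atoms (remember two-letter symbols like Cl and Br are single atoms).
Oxygen count: 3.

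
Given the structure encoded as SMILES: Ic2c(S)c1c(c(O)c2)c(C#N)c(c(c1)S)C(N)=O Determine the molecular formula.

C12H7IN2O2S2

Walk through each heavy atom and fill implicit hydrogens from standard valence (C 4, N 3, O 2, S 2, halogen 1); for lowercase aromatic atoms, an aromatic c carries 1 H when it has two neighbours and 0 H with three, and aromatic n carries 0 H:
  atom 1: I (halogen, monovalent) → 0 H
  atom 2: aromatic c, 3 neighbours → 0 H
  atom 3: aromatic c, 3 neighbours → 0 H
  atom 4: S, bond orders sum to 1 (valence 2) → 1 H
  atom 5: aromatic c, 3 neighbours → 0 H
  atom 6: aromatic c, 3 neighbours → 0 H
  atom 7: aromatic c, 3 neighbours → 0 H
  atom 8: O, bond orders sum to 1 (valence 2) → 1 H
  atom 9: aromatic c, 2 neighbours → 1 H
  atom 10: aromatic c, 3 neighbours → 0 H
  atom 11: C, bond orders sum to 4 (valence 4) → 0 H
  atom 12: N, bond orders sum to 3 (valence 3) → 0 H
  atom 13: aromatic c, 3 neighbours → 0 H
  atom 14: aromatic c, 3 neighbours → 0 H
  atom 15: aromatic c, 2 neighbours → 1 H
  atom 16: S, bond orders sum to 1 (valence 2) → 1 H
  atom 17: C, bond orders sum to 4 (valence 4) → 0 H
  atom 18: N, bond orders sum to 1 (valence 3) → 2 H
  atom 19: O, bond orders sum to 2 (valence 2) → 0 H
Totals → C:12, H:7, I:1, N:2, O:2, S:2.
In Hill order: C12H7IN2O2S2.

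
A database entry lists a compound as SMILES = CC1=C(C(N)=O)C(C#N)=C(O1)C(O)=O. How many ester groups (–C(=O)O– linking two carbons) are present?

Scan the SMILES for the ester motif — none present.
Groups that are present: 1 amide, 1 carboxylic acid, 1 nitrile.

0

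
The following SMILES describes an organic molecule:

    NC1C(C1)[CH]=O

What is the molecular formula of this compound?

Walk through each heavy atom and fill implicit hydrogens from standard valence (C 4, N 3, O 2, S 2, halogen 1):
  atom 1: N, bond orders sum to 1 (valence 3) → 2 H
  atom 2: C, bond orders sum to 3 (valence 4) → 1 H
  atom 3: C, bond orders sum to 3 (valence 4) → 1 H
  atom 4: C, bond orders sum to 2 (valence 4) → 2 H
  atom 5: C with explicit H count 1
  atom 6: O, bond orders sum to 2 (valence 2) → 0 H
Totals → C:4, H:7, N:1, O:1.
In Hill order: C4H7NO.

C4H7NO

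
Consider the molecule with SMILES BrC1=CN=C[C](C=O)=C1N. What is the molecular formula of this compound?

Walk through each heavy atom and fill implicit hydrogens from standard valence (C 4, N 3, O 2, S 2, halogen 1):
  atom 1: Br (halogen, monovalent) → 0 H
  atom 2: C, bond orders sum to 4 (valence 4) → 0 H
  atom 3: C, bond orders sum to 3 (valence 4) → 1 H
  atom 4: N, bond orders sum to 3 (valence 3) → 0 H
  atom 5: C, bond orders sum to 3 (valence 4) → 1 H
  atom 6: C with explicit H count 0
  atom 7: C, bond orders sum to 3 (valence 4) → 1 H
  atom 8: O, bond orders sum to 2 (valence 2) → 0 H
  atom 9: C, bond orders sum to 4 (valence 4) → 0 H
  atom 10: N, bond orders sum to 1 (valence 3) → 2 H
Totals → C:6, H:5, Br:1, N:2, O:1.

C6H5BrN2O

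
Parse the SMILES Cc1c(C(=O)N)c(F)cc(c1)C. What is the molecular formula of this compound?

Walk through each heavy atom and fill implicit hydrogens from standard valence (C 4, N 3, O 2, S 2, halogen 1); for lowercase aromatic atoms, an aromatic c carries 1 H when it has two neighbours and 0 H with three, and aromatic n carries 0 H:
  atom 1: C, bond orders sum to 1 (valence 4) → 3 H
  atom 2: aromatic c, 3 neighbours → 0 H
  atom 3: aromatic c, 3 neighbours → 0 H
  atom 4: C, bond orders sum to 4 (valence 4) → 0 H
  atom 5: O, bond orders sum to 2 (valence 2) → 0 H
  atom 6: N, bond orders sum to 1 (valence 3) → 2 H
  atom 7: aromatic c, 3 neighbours → 0 H
  atom 8: F (halogen, monovalent) → 0 H
  atom 9: aromatic c, 2 neighbours → 1 H
  atom 10: aromatic c, 3 neighbours → 0 H
  atom 11: aromatic c, 2 neighbours → 1 H
  atom 12: C, bond orders sum to 1 (valence 4) → 3 H
Totals → C:9, H:10, F:1, N:1, O:1.
In Hill order: C9H10FNO.

C9H10FNO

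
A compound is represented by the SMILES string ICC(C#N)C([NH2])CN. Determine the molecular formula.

C5H10IN3

Walk through each heavy atom and fill implicit hydrogens from standard valence (C 4, N 3, O 2, S 2, halogen 1):
  atom 1: I (halogen, monovalent) → 0 H
  atom 2: C, bond orders sum to 2 (valence 4) → 2 H
  atom 3: C, bond orders sum to 3 (valence 4) → 1 H
  atom 4: C, bond orders sum to 4 (valence 4) → 0 H
  atom 5: N, bond orders sum to 3 (valence 3) → 0 H
  atom 6: C, bond orders sum to 3 (valence 4) → 1 H
  atom 7: N with explicit H count 2
  atom 8: C, bond orders sum to 2 (valence 4) → 2 H
  atom 9: N, bond orders sum to 1 (valence 3) → 2 H
Totals → C:5, H:10, I:1, N:3.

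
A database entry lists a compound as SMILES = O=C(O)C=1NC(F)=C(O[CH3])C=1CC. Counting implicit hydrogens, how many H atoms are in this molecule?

Walk through each heavy atom and fill implicit hydrogens from standard valence (C 4, N 3, O 2, S 2, halogen 1):
  atom 1: O, bond orders sum to 2 (valence 2) → 0 H
  atom 2: C, bond orders sum to 4 (valence 4) → 0 H
  atom 3: O, bond orders sum to 1 (valence 2) → 1 H
  atom 4: C, bond orders sum to 4 (valence 4) → 0 H
  atom 5: N, bond orders sum to 2 (valence 3) → 1 H
  atom 6: C, bond orders sum to 4 (valence 4) → 0 H
  atom 7: F (halogen, monovalent) → 0 H
  atom 8: C, bond orders sum to 4 (valence 4) → 0 H
  atom 9: O, bond orders sum to 2 (valence 2) → 0 H
  atom 10: C with explicit H count 3
  atom 11: C, bond orders sum to 4 (valence 4) → 0 H
  atom 12: C, bond orders sum to 2 (valence 4) → 2 H
  atom 13: C, bond orders sum to 1 (valence 4) → 3 H
Total hydrogens: 10.

10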